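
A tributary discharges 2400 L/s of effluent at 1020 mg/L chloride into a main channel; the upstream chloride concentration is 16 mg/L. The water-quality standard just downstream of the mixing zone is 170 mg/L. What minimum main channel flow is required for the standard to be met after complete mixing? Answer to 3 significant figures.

Set C_mix = 170: (Q·16.00 + 2400·1020) / (Q + 2400) = 170
→ Q = 2400·(1020 − 170)/(170 − 16.00) = 13250 L/s.

13200 L/s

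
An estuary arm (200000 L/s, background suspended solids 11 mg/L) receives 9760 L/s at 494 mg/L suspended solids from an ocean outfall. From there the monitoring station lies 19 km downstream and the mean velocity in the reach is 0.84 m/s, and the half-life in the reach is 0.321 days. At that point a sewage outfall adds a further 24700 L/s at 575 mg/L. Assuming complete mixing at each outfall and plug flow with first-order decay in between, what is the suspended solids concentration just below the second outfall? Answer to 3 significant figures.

After mixing, C = (200000·11.00 + 9760·494.0) / 209800 = 7021000/209800 = 33.47 mg/L; combined flow 209800 L/s.
Travel time t = 19·1000 / 0.84 = 22620 s = 6.283 h.
Half-life 0.321 d → k = ln 2 / 0.321 = 2.159 d⁻¹.
Applying C = C₀e^(−kt): 33.47 × 0.5682 = 19.02 mg/L.
Second outfall: C = (209800·19.02 + 24700·575.0)/234500 = 77.59 mg/L.

77.6 mg/L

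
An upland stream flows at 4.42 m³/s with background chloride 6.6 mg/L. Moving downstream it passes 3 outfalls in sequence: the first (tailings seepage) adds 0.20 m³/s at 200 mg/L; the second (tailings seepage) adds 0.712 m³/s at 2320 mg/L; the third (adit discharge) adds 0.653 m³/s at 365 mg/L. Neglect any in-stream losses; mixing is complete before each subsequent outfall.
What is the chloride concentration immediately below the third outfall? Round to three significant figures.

After outfall 1: Q = 4.420 + 0.2000 = 4.620 m³/s; C = (4.420·6.600 + 0.2000·200.0)/4.620 = 14.97 mg/L.
After outfall 2: Q = 4.620 + 0.7120 = 5.332 m³/s; C = (4.620·14.97 + 0.7120·2320)/5.332 = 322.8 mg/L.
After outfall 3: Q = 5.332 + 0.6530 = 5.985 m³/s; C = (5.332·322.8 + 0.6530·365.0)/5.985 = 327.4 mg/L.

327 mg/L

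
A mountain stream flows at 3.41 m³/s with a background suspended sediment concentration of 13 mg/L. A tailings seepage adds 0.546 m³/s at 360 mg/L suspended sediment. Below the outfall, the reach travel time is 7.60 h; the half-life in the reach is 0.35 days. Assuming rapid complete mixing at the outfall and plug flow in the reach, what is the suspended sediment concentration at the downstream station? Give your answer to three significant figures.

32.5 mg/L

Flow-weighted average: C = (3.410·13.00 + 0.5460·360.0) / 3.956 = 240.9/3.956 = 60.89 mg/L.
Half-life 0.35 d → k = ln 2 / 0.35 = 1.980 d⁻¹.
After decay, C = 60.89 × e^(−kt) = 60.89 × 0.5341 = 32.52 mg/L.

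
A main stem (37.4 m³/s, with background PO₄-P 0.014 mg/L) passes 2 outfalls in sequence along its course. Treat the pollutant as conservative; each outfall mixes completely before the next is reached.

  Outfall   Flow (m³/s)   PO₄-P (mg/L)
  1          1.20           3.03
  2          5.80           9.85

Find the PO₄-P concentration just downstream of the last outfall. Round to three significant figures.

1.38 mg/L

After outfall 1: Q = 37.40 + 1.200 = 38.60 m³/s; C = (37.40·0.01400 + 1.200·3.030)/38.60 = 0.1078 mg/L.
After outfall 2: Q = 38.60 + 5.800 = 44.40 m³/s; C = (38.60·0.1078 + 5.800·9.850)/44.40 = 1.380 mg/L.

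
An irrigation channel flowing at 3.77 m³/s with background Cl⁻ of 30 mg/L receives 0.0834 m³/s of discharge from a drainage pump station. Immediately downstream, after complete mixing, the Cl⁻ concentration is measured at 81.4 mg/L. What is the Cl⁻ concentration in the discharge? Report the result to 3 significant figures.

2400 mg/L

Mass balance: 3.770·30.00 + 0.08340·Cₑ = 3.853·81.40
→ Cₑ = (3.853·81.40 − 3.770·30.00) / 0.08340 = 2405 mg/L.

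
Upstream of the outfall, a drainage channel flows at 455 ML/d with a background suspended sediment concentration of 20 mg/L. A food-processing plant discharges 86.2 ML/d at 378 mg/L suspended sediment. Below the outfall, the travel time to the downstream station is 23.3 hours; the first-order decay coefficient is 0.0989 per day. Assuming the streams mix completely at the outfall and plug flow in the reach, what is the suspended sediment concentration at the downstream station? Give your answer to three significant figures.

70.0 mg/L

After mixing, C = (455.0·20.00 + 86.20·378.0) / 541.2 = 41680/541.2 = 77.02 mg/L.
First-order decay: C = 77.02·exp(−k·t) = 77.02·0.9085 = 69.97 mg/L.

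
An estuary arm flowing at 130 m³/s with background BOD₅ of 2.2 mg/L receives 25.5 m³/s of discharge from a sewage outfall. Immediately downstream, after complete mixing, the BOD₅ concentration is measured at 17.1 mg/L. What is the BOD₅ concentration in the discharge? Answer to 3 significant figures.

93.1 mg/L

Mass balance: 130.0·2.200 + 25.50·Cₑ = 155.5·17.10
→ Cₑ = (155.5·17.10 − 130.0·2.200) / 25.50 = 93.06 mg/L.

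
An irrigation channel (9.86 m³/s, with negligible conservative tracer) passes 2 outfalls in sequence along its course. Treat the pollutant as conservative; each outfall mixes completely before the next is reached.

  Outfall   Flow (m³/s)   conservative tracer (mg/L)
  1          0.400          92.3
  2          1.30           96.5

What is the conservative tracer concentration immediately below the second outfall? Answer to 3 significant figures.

Below outfall 1: Q → 10.26 m³/s, C = (9.860·0 + 0.4000·92.30)/10.26 = 3.598 mg/L.
Below outfall 2: Q → 11.56 m³/s, C = (10.26·3.598 + 1.300·96.50)/11.56 = 14.05 mg/L.

14.0 mg/L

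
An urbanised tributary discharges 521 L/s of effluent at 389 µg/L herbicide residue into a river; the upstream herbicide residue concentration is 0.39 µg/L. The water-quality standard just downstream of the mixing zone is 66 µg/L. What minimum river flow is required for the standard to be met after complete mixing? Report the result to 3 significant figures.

Set C_mix = 66: (Q·0.3900 + 521.0·389.0) / (Q + 521.0) = 66
→ Q = 521.0·(389.0 − 66)/(66 − 0.3900) = 2565 L/s.

2560 L/s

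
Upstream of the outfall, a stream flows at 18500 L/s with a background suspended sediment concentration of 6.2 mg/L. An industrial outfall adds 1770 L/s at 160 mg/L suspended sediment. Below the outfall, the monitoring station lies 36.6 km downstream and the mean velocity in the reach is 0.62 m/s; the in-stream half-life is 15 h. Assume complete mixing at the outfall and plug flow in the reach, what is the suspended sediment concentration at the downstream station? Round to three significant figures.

After mixing, C = (18500·6.200 + 1770·160.0) / 20270 = 397900/20270 = 19.63 mg/L.
Travel time t = 36.6·1000 / 0.62 = 59030 s = 16.40 h.
Half-life 15 h → k = ln 2 / 15 = 0.04621 h⁻¹ = 1.109 d⁻¹.
Applying C = C₀e^(−kt): 19.63 × 0.4687 = 9.201 mg/L.

9.20 mg/L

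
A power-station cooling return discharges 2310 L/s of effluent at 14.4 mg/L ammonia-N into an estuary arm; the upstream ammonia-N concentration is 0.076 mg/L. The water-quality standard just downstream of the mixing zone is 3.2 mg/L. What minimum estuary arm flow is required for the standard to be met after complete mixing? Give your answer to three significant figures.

8280 L/s

Set C_mix = 3.2: (Q·0.07600 + 2310·14.40) / (Q + 2310) = 3.2
→ Q = 2310·(14.40 − 3.2)/(3.2 − 0.07600) = 8282 L/s.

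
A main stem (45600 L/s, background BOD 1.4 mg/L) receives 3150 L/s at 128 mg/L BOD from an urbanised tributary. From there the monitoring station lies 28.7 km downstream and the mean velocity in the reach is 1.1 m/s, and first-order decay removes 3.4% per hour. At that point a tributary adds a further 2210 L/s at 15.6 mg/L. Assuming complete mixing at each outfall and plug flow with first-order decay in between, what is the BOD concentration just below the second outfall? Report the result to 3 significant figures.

Mixed concentration C = ΣQC/ΣQ = (45600·1.400 + 3150·128.0) / 48750 = 467000/48750 = 9.580 mg/L; combined flow 48750 L/s.
Travel time t = 28.7·1000 / 1.1 = 26090 s = 7.247 h.
3.4%/h lost → k = −ln(1 − 0.034) = 0.03459 h⁻¹.
After decay, C = 9.580 × e^(−kt) = 9.580 × 0.7783 = 7.456 mg/L.
Second outfall: C = (48750·7.456 + 2210·15.60)/50960 = 7.809 mg/L.

7.81 mg/L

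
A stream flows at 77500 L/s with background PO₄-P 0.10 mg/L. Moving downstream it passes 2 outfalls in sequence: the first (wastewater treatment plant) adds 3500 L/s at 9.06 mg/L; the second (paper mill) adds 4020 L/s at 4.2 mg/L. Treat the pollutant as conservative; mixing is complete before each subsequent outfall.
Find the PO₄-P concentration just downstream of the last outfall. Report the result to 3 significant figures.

Below outfall 1: Q → 81000 L/s, C = (77500·0.1000 + 3500·9.060)/81000 = 0.4872 mg/L.
Below outfall 2: Q → 85020 L/s, C = (81000·0.4872 + 4020·4.200)/85020 = 0.6627 mg/L.

0.663 mg/L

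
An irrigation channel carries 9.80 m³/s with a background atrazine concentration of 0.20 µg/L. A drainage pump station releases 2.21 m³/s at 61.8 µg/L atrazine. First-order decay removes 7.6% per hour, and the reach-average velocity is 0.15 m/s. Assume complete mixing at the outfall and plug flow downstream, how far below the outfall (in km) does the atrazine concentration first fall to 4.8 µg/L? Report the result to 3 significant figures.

5.99 km

Mass balance: C = (9.800·0.2000 + 2.210·61.80) / 12.01 = 138.5/12.01 = 11.54 µg/L.
7.6%/h lost → k = −ln(1 − 0.076) = 0.07904 h⁻¹.
Set 11.54·exp(−k·t) = 4.8 → t = ln(11.54/4.8)/k = 39930 s = 11.09 h.
Distance = v·t = 0.15·39930 = 5990 m = 5.990 km.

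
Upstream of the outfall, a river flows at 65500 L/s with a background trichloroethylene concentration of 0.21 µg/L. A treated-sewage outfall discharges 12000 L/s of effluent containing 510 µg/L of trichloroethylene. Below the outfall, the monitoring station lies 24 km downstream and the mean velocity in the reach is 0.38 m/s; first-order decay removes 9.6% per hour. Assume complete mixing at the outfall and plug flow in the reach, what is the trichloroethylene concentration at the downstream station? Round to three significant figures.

13.5 µg/L

Conservation of mass: C = (65500·0.2100 + 12000·510.0) / 77500 = 6134000/77500 = 79.15 µg/L.
Travel time t = 24·1000 / 0.38 = 63160 s = 17.54 h.
9.6%/h lost → k = −ln(1 − 0.096) = 0.1009 h⁻¹.
Applying C = C₀e^(−kt): 79.15 × 0.1702 = 13.47 µg/L.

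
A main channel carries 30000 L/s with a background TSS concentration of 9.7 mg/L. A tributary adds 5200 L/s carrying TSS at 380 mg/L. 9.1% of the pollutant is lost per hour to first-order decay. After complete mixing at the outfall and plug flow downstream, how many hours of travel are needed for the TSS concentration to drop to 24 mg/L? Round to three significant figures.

Mixed concentration C = ΣQC/ΣQ = (30000·9.700 + 5200·380.0) / 35200 = 2267000/35200 = 64.40 mg/L.
9.1%/h lost → k = −ln(1 − 0.091) = 0.09541 h⁻¹.
64.40·exp(−k·t) = 24 → t = ln(64.40/24)/k = 37250 s = 10.35 h.

10.3 h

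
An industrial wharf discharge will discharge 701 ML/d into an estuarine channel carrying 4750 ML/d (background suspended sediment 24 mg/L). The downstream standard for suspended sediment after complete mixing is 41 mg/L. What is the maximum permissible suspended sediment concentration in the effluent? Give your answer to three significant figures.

156 mg/L

At the limit, (Qr·Cr + Qe·Cₑ)/(Qr + Qe) = 41:
Cₑ = (5451·41 − 4750·24.00) / 701.0 = 156.2 mg/L.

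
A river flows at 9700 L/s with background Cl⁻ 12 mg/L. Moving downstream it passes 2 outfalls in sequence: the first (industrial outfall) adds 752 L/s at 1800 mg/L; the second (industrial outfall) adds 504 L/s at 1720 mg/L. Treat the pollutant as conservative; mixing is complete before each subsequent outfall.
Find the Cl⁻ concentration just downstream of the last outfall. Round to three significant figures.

After outfall 1: Q = 9700 + 752.0 = 10450 L/s; C = (9700·12.00 + 752.0·1800)/10450 = 140.6 mg/L.
After outfall 2: Q = 10450 + 504.0 = 10960 L/s; C = (10450·140.6 + 504.0·1720)/10960 = 213.3 mg/L.

213 mg/L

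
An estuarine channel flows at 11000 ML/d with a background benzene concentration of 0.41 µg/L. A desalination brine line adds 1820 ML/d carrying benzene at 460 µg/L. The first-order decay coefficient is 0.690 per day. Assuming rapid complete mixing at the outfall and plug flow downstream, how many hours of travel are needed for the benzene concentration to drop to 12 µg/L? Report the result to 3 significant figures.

Mass balance: C = (11000·0.4100 + 1820·460.0) / 12820 = 841700/12820 = 65.66 µg/L.
65.66·exp(−k·t) = 12 → t = ln(65.66/12)/k = 212800 s = 59.11 h.

59.1 h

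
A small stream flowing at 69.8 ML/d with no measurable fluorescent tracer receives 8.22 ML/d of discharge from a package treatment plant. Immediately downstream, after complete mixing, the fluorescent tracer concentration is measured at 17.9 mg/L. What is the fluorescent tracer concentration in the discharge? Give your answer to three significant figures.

170 mg/L

Mass balance: 69.80·0 + 8.220·Cₑ = 78.02·17.90
→ Cₑ = (78.02·17.90 − 69.80·0) / 8.220 = 169.9 mg/L.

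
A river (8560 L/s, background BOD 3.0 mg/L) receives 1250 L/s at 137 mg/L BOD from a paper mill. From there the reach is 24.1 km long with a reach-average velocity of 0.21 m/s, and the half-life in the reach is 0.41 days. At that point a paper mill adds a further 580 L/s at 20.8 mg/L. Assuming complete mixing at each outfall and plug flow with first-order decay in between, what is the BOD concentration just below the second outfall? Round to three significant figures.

3.17 mg/L

Flow-weighted average: C = (8560·3.000 + 1250·137.0) / 9810 = 196900/9810 = 20.07 mg/L; combined flow 9810 L/s.
Travel time t = 24.1·1000 / 0.21 = 114800 s = 31.88 h.
Half-life 0.41 d → k = ln 2 / 0.41 = 1.691 d⁻¹.
First-order decay: C = 20.07·exp(−k·t) = 20.07·0.1059 = 2.125 mg/L.
At the second outfall, C = (9810·2.125 + 580.0·20.80) / (9810 + 580.0) = 3.168 mg/L.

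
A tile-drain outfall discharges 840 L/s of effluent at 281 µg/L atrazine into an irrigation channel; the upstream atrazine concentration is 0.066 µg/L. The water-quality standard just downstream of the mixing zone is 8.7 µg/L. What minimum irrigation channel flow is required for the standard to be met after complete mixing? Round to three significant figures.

Set C_mix = 8.7: (Q·0.06600 + 840.0·281.0) / (Q + 840.0) = 8.7
→ Q = 840.0·(281.0 − 8.7)/(8.7 − 0.06600) = 26490 L/s.

26500 L/s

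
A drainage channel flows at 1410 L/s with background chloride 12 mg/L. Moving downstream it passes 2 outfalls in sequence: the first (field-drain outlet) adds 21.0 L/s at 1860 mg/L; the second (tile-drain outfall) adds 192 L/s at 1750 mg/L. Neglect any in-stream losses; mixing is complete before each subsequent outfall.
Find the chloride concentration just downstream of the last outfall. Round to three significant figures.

After outfall 1: Q = 1410 + 21.00 = 1431 L/s; C = (1410·12.00 + 21.00·1860)/1431 = 39.12 mg/L.
After outfall 2: Q = 1431 + 192.0 = 1623 L/s; C = (1431·39.12 + 192.0·1750)/1623 = 241.5 mg/L.

242 mg/L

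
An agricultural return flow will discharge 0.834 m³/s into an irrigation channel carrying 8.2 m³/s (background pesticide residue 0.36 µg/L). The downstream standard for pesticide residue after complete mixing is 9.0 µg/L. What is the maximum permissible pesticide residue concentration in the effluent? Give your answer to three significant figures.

At the limit, (Qr·Cr + Qe·Cₑ)/(Qr + Qe) = 9.0:
Cₑ = (9.034·9.0 − 8.200·0.3600) / 0.8340 = 93.95 µg/L.

93.9 µg/L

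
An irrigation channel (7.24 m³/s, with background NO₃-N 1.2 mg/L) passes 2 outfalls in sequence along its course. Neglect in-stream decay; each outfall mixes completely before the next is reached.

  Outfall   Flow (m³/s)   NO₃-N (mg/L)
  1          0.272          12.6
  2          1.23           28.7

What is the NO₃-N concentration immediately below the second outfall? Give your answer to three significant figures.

5.42 mg/L

Outfall 1: combined Q = 7.512 m³/s; C = (7.240·1.200 + 0.2720·12.60)/7.512 = 1.613 mg/L.
Outfall 2: combined Q = 8.742 m³/s; C = (7.512·1.613 + 1.230·28.70)/8.742 = 5.424 mg/L.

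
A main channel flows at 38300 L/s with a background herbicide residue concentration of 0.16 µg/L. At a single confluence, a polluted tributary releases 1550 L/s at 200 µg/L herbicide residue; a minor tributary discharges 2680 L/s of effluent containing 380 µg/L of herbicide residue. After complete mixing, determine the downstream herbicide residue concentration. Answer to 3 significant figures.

Conservation of mass: C = (38300·0.1600 + 1550·200.0 + 2680·380.0) / 42530 = 1335000/42530 = 31.38 µg/L.

31.4 µg/L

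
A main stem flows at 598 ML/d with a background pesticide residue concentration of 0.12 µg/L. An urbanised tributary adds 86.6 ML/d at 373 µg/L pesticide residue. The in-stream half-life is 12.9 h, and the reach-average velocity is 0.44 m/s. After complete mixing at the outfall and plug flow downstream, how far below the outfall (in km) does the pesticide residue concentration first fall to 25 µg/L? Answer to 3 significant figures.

Mixed concentration C = ΣQC/ΣQ = (598.0·0.1200 + 86.60·373.0) / 684.6 = 32370/684.6 = 47.29 µg/L.
Half-life 12.9 h → k = ln 2 / 12.9 = 0.05373 h⁻¹ = 1.290 d⁻¹.
Set 47.29·exp(−k·t) = 25 → t = ln(47.29/25)/k = 42700 s = 11.86 h.
Distance = v·t = 0.44·42700 = 18790 m = 18.79 km.

18.8 km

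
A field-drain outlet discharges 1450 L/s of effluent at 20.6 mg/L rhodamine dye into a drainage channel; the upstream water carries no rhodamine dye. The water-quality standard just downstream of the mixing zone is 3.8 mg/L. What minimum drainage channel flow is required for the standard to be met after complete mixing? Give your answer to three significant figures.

Set C_mix = 3.8: (Q·0 + 1450·20.60) / (Q + 1450) = 3.8
→ Q = 1450·(20.60 − 3.8)/(3.8 − 0) = 6411 L/s.

6410 L/s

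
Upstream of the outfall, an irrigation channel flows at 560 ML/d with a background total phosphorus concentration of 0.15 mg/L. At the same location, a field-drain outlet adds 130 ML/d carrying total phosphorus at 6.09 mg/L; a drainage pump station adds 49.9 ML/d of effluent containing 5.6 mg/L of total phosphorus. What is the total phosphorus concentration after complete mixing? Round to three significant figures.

1.56 mg/L

Conservation of mass: C = (560.0·0.1500 + 130.0·6.090 + 49.90·5.600) / 739.9 = 1155/739.9 = 1.561 mg/L.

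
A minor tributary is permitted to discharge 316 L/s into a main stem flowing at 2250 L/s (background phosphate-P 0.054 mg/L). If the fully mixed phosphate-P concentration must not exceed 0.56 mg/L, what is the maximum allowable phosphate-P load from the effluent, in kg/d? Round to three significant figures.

Mass balance at the limit: 2250·0.05400 + 316.0·Cₑ = 2566·0.56 → Cₑ = 4.163 mg/L.
316.0 L/s = 0.3160 m³/s. Load = 0.3160 m³/s × 4.163 g/m³ × 86 400 s/d = 113.7 kg/d.

114 kg/d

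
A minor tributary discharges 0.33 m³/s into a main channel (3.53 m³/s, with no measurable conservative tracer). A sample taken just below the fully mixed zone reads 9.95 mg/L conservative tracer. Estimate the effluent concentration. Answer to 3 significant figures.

116 mg/L

Mass balance: 3.530·0 + 0.3300·Cₑ = 3.860·9.950
→ Cₑ = (3.860·9.950 − 3.530·0) / 0.3300 = 116.4 mg/L.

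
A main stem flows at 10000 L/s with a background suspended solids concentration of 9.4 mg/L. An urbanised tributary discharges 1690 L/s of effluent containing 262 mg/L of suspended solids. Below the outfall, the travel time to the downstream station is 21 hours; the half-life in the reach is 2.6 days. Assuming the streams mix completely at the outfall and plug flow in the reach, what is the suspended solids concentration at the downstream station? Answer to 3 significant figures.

36.4 mg/L

Flow-weighted average: C = (10000·9.400 + 1690·262.0) / 11690 = 536800/11690 = 45.92 mg/L.
Half-life 2.6 d → k = ln 2 / 2.6 = 0.2666 d⁻¹.
Decay over the reach: 45.92·exp(−kt) = 45.92·0.7919 = 36.36 mg/L.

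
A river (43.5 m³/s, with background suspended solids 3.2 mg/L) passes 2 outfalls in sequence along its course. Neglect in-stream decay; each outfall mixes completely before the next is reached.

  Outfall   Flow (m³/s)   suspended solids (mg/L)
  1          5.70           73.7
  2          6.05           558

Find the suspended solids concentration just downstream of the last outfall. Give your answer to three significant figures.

71.2 mg/L

Outfall 1: combined Q = 49.20 m³/s; C = (43.50·3.200 + 5.700·73.70)/49.20 = 11.37 mg/L.
Outfall 2: combined Q = 55.25 m³/s; C = (49.20·11.37 + 6.050·558.0)/55.25 = 71.23 mg/L.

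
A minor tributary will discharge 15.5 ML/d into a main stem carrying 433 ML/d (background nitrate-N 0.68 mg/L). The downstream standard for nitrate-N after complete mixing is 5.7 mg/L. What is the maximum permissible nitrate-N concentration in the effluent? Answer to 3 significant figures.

At the limit, (Qr·Cr + Qe·Cₑ)/(Qr + Qe) = 5.7:
Cₑ = (448.5·5.7 − 433.0·0.6800) / 15.50 = 145.9 mg/L.

146 mg/L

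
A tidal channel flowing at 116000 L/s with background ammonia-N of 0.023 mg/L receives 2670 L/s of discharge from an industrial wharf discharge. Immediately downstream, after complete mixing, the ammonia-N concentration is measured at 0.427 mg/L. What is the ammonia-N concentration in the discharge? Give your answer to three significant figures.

18.0 mg/L

Mass balance: 116000·0.02300 + 2670·Cₑ = 118700·0.4270
→ Cₑ = (118700·0.4270 − 116000·0.02300) / 2670 = 17.98 mg/L.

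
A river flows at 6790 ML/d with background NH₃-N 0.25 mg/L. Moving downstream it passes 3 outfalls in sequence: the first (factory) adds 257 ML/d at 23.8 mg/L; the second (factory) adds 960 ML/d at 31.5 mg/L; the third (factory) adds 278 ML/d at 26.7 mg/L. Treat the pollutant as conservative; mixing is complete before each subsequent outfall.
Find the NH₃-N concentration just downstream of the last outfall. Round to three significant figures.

Outfall 1: combined Q = 7047 ML/d; C = (6790·0.2500 + 257.0·23.80)/7047 = 1.109 mg/L.
Outfall 2: combined Q = 8007 ML/d; C = (7047·1.109 + 960.0·31.50)/8007 = 4.753 mg/L.
Outfall 3: combined Q = 8285 ML/d; C = (8007·4.753 + 278.0·26.70)/8285 = 5.489 mg/L.

5.49 mg/L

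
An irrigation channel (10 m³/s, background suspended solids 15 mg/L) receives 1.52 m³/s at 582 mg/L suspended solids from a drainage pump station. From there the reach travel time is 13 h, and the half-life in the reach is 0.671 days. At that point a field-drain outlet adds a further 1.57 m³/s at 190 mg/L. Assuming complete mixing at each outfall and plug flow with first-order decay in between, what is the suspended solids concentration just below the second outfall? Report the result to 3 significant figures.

68.0 mg/L

Conservation of mass: C = (10.00·15.00 + 1.520·582.0) / 11.52 = 1035/11.52 = 89.81 mg/L; combined flow 11.52 m³/s.
Half-life 0.671 d → k = ln 2 / 0.671 = 1.033 d⁻¹.
First-order decay: C = 89.81·exp(−k·t) = 89.81·0.5715 = 51.33 mg/L.
At the second outfall, C = (11.52·51.33 + 1.570·190.0) / (11.52 + 1.570) = 67.96 mg/L.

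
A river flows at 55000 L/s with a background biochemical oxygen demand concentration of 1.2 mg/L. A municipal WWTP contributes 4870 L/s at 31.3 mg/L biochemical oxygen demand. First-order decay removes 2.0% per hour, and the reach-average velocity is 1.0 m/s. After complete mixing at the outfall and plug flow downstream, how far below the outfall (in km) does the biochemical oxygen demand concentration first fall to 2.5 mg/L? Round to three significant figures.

67.4 km

Mixed concentration C = ΣQC/ΣQ = (55000·1.200 + 4870·31.30) / 59870 = 218400/59870 = 3.648 mg/L.
2.0%/h lost → k = −ln(1 − 0.02) = 0.02020 h⁻¹.
Set 3.648·exp(−k·t) = 2.5 → t = ln(3.648/2.5)/k = 67360 s = 18.71 h.
Distance = v·t = 1.0·67360 = 67360 m = 67.36 km.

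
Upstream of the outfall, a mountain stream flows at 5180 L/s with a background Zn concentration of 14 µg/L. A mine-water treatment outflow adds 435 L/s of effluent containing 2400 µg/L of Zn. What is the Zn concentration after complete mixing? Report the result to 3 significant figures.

Flow-weighted average: C = (5180·14.00 + 435.0·2400) / 5615 = 1117000/5615 = 198.8 µg/L.

199 µg/L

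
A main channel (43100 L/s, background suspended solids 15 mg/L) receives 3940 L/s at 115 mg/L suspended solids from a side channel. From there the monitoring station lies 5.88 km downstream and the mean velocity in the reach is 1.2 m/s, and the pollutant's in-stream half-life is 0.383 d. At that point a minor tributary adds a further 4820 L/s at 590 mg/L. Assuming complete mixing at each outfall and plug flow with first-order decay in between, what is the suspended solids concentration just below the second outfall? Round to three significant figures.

After mixing, C = (43100·15.00 + 3940·115.0) / 47040 = 1100000/47040 = 23.38 mg/L; combined flow 47040 L/s.
Travel time t = 5.88·1000 / 1.2 = 4900 s = 1.361 h.
Half-life 0.383 d → k = ln 2 / 0.383 = 1.810 d⁻¹.
Decay over the reach: 23.38·exp(−kt) = 23.38·0.9025 = 21.10 mg/L.
Second outfall: C = (47040·21.10 + 4820·590.0)/51860 = 73.97 mg/L.

74.0 mg/L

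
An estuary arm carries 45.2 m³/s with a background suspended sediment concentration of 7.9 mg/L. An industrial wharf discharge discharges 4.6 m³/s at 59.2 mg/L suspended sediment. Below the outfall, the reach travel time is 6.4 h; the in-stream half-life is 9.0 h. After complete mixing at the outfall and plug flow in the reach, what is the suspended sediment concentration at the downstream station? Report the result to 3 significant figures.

Flow-weighted average: C = (45.20·7.900 + 4.600·59.20) / 49.80 = 629.4/49.80 = 12.64 mg/L.
Half-life 9.0 h → k = ln 2 / 9.0 = 0.07702 h⁻¹ = 1.848 d⁻¹.
Decay over the reach: 12.64·exp(−kt) = 12.64·0.6108 = 7.720 mg/L.

7.72 mg/L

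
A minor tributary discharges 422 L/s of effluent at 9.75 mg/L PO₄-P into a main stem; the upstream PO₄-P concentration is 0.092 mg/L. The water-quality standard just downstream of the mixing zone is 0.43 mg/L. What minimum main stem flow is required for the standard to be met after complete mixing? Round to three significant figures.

Set C_mix = 0.43: (Q·0.09200 + 422.0·9.750) / (Q + 422.0) = 0.43
→ Q = 422.0·(9.750 − 0.43)/(0.43 − 0.09200) = 11640 L/s.

11600 L/s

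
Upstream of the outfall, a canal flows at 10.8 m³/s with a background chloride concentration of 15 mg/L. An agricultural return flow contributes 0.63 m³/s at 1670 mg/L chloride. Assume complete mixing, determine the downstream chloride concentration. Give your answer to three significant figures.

106 mg/L

Mixed concentration C = ΣQC/ΣQ = (10.80·15.00 + 0.6300·1670) / 11.43 = 1214/11.43 = 106.2 mg/L.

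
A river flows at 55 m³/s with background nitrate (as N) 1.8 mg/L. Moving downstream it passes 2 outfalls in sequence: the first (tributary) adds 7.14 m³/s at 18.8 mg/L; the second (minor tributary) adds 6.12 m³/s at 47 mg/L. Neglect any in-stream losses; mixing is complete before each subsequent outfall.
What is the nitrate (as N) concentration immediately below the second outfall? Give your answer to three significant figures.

After outfall 1: Q = 55.00 + 7.140 = 62.14 m³/s; C = (55.00·1.800 + 7.140·18.80)/62.14 = 3.753 mg/L.
After outfall 2: Q = 62.14 + 6.120 = 68.26 m³/s; C = (62.14·3.753 + 6.120·47.00)/68.26 = 7.631 mg/L.

7.63 mg/L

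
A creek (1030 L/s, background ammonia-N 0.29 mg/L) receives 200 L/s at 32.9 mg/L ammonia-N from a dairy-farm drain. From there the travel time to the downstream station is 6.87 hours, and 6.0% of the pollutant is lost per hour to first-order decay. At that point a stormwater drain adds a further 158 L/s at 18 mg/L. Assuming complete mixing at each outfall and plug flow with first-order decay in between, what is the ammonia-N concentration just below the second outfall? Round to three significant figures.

Mass balance: C = (1030·0.2900 + 200.0·32.90) / 1230 = 6879/1230 = 5.592 mg/L; combined flow 1230 L/s.
6.0%/h lost → k = −ln(1 − 0.06) = 0.06188 h⁻¹.
First-order decay: C = 5.592·exp(−k·t) = 5.592·0.6537 = 3.656 mg/L.
At the second outfall, C = (1230·3.656 + 158.0·18.00) / (1230 + 158.0) = 5.289 mg/L.

5.29 mg/L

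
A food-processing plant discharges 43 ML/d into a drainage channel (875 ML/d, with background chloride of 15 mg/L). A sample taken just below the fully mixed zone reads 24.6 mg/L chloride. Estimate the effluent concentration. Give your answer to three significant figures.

220 mg/L

Mass balance: 875.0·15.00 + 43.00·Cₑ = 918.0·24.60
→ Cₑ = (918.0·24.60 − 875.0·15.00) / 43.00 = 219.9 mg/L.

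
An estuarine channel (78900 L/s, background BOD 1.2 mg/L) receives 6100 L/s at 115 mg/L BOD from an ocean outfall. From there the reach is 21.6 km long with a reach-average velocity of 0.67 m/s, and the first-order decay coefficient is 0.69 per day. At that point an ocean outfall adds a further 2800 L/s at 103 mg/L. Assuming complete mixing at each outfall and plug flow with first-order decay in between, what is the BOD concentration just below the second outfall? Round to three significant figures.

10.3 mg/L

Conservation of mass: C = (78900·1.200 + 6100·115.0) / 85000 = 796200/85000 = 9.367 mg/L; combined flow 85000 L/s.
Travel time t = 21.6·1000 / 0.67 = 32240 s = 8.955 h.
Decay over the reach: 9.367·exp(−kt) = 9.367·0.7730 = 7.241 mg/L.
At the second outfall, C = (85000·7.241 + 2800·103.0) / (85000 + 2800) = 10.29 mg/L.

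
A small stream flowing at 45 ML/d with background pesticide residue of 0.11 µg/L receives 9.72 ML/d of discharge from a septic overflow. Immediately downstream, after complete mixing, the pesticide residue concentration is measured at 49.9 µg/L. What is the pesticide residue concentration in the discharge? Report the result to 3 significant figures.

280 µg/L

Mass balance: 45.00·0.1100 + 9.720·Cₑ = 54.72·49.90
→ Cₑ = (54.72·49.90 − 45.00·0.1100) / 9.720 = 280.4 µg/L.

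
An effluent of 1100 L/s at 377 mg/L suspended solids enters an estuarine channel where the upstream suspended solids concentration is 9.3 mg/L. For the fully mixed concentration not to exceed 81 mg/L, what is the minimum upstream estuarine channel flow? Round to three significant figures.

4540 L/s

Set C_mix = 81: (Q·9.300 + 1100·377.0) / (Q + 1100) = 81
→ Q = 1100·(377.0 − 81)/(81 − 9.300) = 4541 L/s.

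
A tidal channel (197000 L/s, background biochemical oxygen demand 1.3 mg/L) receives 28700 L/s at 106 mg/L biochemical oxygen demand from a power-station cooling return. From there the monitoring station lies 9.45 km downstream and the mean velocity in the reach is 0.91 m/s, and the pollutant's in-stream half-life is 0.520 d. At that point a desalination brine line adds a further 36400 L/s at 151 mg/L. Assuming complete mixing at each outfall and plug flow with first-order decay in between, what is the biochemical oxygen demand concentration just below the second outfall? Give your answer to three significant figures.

31.7 mg/L

Flow-weighted average: C = (197000·1.300 + 28700·106.0) / 225700 = 3298000/225700 = 14.61 mg/L; combined flow 225700 L/s.
Travel time t = 9.45·1000 / 0.91 = 10380 s = 2.885 h.
Half-life 0.520 d → k = ln 2 / 0.520 = 1.333 d⁻¹.
First-order decay: C = 14.61·exp(−k·t) = 14.61·0.8520 = 12.45 mg/L.
At the second outfall, C = (225700·12.45 + 36400·151.0) / (225700 + 36400) = 31.69 mg/L.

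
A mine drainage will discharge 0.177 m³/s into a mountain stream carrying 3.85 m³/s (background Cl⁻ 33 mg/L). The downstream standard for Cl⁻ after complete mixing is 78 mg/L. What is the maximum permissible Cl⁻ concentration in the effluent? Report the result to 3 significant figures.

At the limit, (Qr·Cr + Qe·Cₑ)/(Qr + Qe) = 78:
Cₑ = (4.027·78 − 3.850·33.00) / 0.1770 = 1057 mg/L.

1060 mg/L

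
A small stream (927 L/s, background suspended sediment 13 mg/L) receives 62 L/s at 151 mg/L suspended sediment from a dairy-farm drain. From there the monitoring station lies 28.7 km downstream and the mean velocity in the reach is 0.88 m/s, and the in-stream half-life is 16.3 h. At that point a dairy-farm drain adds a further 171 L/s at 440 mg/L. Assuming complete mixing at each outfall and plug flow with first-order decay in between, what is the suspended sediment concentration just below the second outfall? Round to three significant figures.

77.4 mg/L

Mass balance: C = (927.0·13.00 + 62.00·151.0) / 989.0 = 21410/989.0 = 21.65 mg/L; combined flow 989.0 L/s.
Travel time t = 28.7·1000 / 0.88 = 32610 s = 9.059 h.
Half-life 16.3 h → k = ln 2 / 16.3 = 0.04252 h⁻¹ = 1.021 d⁻¹.
After decay, C = 21.65 × e^(−kt) = 21.65 × 0.6803 = 14.73 mg/L.
At the second outfall, C = (989.0·14.73 + 171.0·440.0) / (989.0 + 171.0) = 77.42 mg/L.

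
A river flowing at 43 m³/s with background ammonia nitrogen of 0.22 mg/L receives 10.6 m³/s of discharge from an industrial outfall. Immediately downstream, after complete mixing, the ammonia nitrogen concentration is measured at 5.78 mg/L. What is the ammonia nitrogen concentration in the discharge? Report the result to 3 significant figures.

28.3 mg/L

Mass balance: 43.00·0.2200 + 10.60·Cₑ = 53.60·5.780
→ Cₑ = (53.60·5.780 − 43.00·0.2200) / 10.60 = 28.33 mg/L.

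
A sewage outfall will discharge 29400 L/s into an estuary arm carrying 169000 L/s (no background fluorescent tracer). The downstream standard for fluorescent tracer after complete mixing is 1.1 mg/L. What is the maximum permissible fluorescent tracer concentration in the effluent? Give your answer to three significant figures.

At the limit, (Qr·Cr + Qe·Cₑ)/(Qr + Qe) = 1.1:
Cₑ = (198400·1.1 − 169000·0) / 29400 = 7.423 mg/L.

7.42 mg/L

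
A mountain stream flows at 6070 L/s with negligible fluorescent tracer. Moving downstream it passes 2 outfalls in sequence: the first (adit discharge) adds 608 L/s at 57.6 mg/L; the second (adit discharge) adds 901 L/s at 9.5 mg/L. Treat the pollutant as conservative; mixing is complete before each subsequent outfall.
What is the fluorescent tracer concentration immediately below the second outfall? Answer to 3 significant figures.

Below outfall 1: Q → 6678 L/s, C = (6070·0 + 608.0·57.60)/6678 = 5.244 mg/L.
Below outfall 2: Q → 7579 L/s, C = (6678·5.244 + 901.0·9.500)/7579 = 5.750 mg/L.

5.75 mg/L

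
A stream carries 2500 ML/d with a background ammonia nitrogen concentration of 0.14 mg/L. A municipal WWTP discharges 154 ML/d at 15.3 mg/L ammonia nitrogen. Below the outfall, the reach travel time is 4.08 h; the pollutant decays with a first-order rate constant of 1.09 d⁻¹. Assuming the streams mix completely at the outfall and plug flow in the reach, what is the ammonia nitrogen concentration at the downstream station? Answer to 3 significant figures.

After mixing, C = (2500·0.1400 + 154.0·15.30) / 2654 = 2706/2654 = 1.020 mg/L.
Applying C = C₀e^(−kt): 1.020 × 0.8309 = 0.8472 mg/L.

0.847 mg/L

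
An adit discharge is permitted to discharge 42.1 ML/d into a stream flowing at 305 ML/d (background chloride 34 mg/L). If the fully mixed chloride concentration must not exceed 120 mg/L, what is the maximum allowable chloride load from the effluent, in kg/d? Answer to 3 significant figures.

Mass balance at the limit: 305.0·34.00 + 42.10·Cₑ = 347.1·120 → Cₑ = 743.0 mg/L.
42.10 ML/d = 0.4873 m³/s. Load = 0.4873 m³/s × 743.0 g/m³ × 86 400 s/d = 31280 kg/d.

31300 kg/d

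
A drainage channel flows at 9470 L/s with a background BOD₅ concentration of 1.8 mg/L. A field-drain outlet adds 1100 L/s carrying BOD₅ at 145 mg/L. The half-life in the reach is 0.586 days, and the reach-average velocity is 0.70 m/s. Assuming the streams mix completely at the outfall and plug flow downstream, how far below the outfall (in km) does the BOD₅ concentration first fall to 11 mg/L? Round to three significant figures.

21.4 km

Conservation of mass: C = (9470·1.800 + 1100·145.0) / 10570 = 176500/10570 = 16.70 mg/L.
Half-life 0.586 d → k = ln 2 / 0.586 = 1.183 d⁻¹.
Set 16.70·exp(−k·t) = 11 → t = ln(16.70/11)/k = 30510 s = 8.474 h.
Distance = v·t = 0.70·30510 = 21360 m = 21.36 km.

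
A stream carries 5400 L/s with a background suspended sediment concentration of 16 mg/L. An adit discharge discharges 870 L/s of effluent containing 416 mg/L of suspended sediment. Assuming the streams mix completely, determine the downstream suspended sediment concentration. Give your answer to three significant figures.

71.5 mg/L

After mixing, C = (5400·16.00 + 870.0·416.0) / 6270 = 448300/6270 = 71.50 mg/L.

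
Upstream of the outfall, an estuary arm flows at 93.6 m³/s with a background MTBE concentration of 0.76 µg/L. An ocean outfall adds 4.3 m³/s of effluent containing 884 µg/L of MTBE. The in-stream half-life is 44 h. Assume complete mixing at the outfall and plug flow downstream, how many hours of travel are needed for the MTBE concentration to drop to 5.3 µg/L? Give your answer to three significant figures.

128 h

Flow-weighted average: C = (93.60·0.7600 + 4.300·884.0) / 97.90 = 3872/97.90 = 39.55 µg/L.
Half-life 44 h → k = ln 2 / 44 = 0.01575 h⁻¹ = 0.3781 d⁻¹.
39.55·exp(−k·t) = 5.3 → t = ln(39.55/5.3)/k = 459300 s = 127.6 h.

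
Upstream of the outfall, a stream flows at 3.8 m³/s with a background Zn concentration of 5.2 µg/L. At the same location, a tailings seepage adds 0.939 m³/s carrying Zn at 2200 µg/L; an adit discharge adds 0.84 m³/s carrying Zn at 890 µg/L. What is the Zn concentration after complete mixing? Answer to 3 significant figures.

508 µg/L

Flow-weighted average: C = (3.800·5.200 + 0.9390·2200 + 0.8400·890.0) / 5.579 = 2833/5.579 = 507.8 µg/L.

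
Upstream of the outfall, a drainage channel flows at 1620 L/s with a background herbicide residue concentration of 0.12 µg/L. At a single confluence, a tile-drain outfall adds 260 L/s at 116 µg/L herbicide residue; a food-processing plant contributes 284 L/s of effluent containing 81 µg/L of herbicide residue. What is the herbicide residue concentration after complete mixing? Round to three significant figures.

Mixed concentration C = ΣQC/ΣQ = (1620·0.1200 + 260.0·116.0 + 284.0·81.00) / 2164 = 53360/2164 = 24.66 µg/L.

24.7 µg/L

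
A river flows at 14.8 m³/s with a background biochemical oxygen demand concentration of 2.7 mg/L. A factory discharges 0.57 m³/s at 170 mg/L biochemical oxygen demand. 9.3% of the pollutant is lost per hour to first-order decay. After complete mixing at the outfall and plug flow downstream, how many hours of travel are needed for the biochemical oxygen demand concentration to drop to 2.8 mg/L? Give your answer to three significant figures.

After mixing, C = (14.80·2.700 + 0.5700·170.0) / 15.37 = 136.9/15.37 = 8.904 mg/L.
9.3%/h lost → k = −ln(1 − 0.093) = 0.09761 h⁻¹.
8.904·exp(−k·t) = 2.8 → t = ln(8.904/2.8)/k = 42670 s = 11.85 h.

11.9 h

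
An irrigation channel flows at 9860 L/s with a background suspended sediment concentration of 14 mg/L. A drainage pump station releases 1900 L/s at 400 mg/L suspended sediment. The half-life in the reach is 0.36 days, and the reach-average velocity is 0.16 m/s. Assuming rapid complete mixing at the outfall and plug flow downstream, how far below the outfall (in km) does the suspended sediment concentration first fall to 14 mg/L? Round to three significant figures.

12.2 km

Conservation of mass: C = (9860·14.00 + 1900·400.0) / 11760 = 898000/11760 = 76.36 mg/L.
Half-life 0.36 d → k = ln 2 / 0.36 = 1.925 d⁻¹.
Set 76.36·exp(−k·t) = 14 → t = ln(76.36/14)/k = 76130 s = 21.15 h.
Distance = v·t = 0.16·76130 = 12180 m = 12.18 km.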